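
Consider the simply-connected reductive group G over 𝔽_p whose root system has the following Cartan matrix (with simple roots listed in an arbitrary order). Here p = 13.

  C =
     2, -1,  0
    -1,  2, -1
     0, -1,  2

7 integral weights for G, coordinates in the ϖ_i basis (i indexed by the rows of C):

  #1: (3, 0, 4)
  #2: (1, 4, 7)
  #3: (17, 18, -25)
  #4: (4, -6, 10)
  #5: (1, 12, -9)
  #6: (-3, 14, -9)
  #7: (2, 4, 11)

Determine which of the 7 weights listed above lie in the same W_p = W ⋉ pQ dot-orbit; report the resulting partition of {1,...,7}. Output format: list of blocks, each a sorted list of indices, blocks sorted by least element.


C ↔ A_3 under row/col permutation; |W(A_3)| = 24.

λ_j+ρ reflected into Ā_13 (⟨·,θ^∨⟩≤13); 3-tuples as given:

    λ_1+ρ ↦ (4, 1, 5)
    λ_2+ρ ↦ (0, 5, 6)
    λ_3+ρ ↦ (0, 5, 6)
    λ_4+ρ ↦ (0, 5, 6)
    λ_5+ρ ↦ (0, 5, 6)
    λ_6+ρ ↦ (0, 5, 6)
    λ_7+ρ ↦ (4, 1, 5)

Linkage partition of the 7 weights (2 classes, p=13):

[[1, 7], [2, 3, 4, 5, 6]]


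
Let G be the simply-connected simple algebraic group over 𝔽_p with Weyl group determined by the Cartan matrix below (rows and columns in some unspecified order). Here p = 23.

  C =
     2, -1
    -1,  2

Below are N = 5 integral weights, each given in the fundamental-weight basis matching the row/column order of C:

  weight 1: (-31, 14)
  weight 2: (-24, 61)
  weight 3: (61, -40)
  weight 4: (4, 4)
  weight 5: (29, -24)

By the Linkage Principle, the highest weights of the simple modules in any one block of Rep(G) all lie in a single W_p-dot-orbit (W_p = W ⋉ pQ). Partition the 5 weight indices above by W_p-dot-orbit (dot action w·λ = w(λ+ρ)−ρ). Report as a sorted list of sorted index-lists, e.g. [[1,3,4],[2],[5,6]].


C ↔ A_2 under row/col permutation; |W(A_2)| = 6.

Alcove-folded reps (p=23, 5 weights, presented ϖ-order):

  1: (8, 8) · 2: (0, 16) · 3: (0, 16) · 4: (5, 5) · 5: (0, 16)

3 distinct reps among the 5 weights ⇒ 3 W_23-linkage classes:

[[1], [2, 3, 5], [4]]


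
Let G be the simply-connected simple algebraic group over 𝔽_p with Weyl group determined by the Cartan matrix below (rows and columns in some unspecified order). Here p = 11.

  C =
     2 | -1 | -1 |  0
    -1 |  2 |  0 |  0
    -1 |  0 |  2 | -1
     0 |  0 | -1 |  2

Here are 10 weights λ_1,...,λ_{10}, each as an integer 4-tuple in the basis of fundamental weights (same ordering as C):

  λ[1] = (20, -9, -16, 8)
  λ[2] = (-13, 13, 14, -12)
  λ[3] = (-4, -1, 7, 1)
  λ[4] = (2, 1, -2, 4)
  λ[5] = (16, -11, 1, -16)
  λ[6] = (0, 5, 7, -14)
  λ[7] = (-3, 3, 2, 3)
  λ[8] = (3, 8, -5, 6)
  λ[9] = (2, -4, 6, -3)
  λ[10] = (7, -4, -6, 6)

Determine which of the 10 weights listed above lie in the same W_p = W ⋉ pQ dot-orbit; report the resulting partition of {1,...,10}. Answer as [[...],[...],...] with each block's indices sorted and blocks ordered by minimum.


Cartan matrix: type A_4 (|W|=120); un-permuting the 4 rows.

Ā_11 reps of the 10 weights (A_4, coords as presented):

    1: (2, 2, 1, 4)
    2: (0, 3, 5, 2)
    3: (0, 3, 5, 2)
    4: (2, 2, 1, 4)
    5: (2, 2, 1, 4)
    6: (2, 2, 1, 4)
    7: (2, 2, 1, 4)
    8: (0, 4, 2, 2)
    9: (0, 3, 5, 2)
    10: (0, 3, 5, 2)

3 distinct reps among the 10 weights ⇒ 3 W_11-linkage classes:

[[1, 4, 5, 6, 7], [2, 3, 9, 10], [8]]


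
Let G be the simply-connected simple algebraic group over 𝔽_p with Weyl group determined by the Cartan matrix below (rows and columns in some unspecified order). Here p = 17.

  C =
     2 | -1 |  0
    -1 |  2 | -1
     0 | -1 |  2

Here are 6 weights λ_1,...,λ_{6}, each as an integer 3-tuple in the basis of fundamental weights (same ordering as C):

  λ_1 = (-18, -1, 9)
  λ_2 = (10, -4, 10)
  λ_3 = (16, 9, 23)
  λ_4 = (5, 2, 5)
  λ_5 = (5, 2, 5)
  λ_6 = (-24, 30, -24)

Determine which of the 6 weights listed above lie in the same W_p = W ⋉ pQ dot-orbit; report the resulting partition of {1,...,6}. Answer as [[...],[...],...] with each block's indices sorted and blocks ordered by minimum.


Root system A_3: the 3×3 matrix C matches after relabeling.

Alcove-folded reps (p=17, 6 weights, presented ϖ-order):

  [1] (0, 10, 7) · [2] (6, 3, 6) · [3] (0, 10, 7) · [4] (6, 3, 6) · [5] (6, 3, 6) · [6] (6, 3, 6)

Grouping the 6 weights by Ā_17-representative: 2 linkage classes.

[[1, 3], [2, 4, 5, 6]]


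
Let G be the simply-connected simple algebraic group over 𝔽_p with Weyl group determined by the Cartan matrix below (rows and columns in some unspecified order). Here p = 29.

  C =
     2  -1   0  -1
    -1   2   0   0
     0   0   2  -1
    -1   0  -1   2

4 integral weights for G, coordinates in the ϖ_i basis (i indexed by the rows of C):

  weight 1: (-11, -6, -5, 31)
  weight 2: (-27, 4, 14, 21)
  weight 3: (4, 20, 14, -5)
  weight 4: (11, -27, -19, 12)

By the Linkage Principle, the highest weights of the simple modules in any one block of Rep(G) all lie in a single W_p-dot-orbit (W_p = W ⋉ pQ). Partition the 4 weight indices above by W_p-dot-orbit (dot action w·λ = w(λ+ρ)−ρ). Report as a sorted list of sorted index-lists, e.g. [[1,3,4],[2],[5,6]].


C ↔ A_4 under row/col permutation; |W(A_4)| = 120.

W_29-reps of the 4 weights in Ā_29 (same 4-coord order as C):

  [1] (5, 7, 1, 13)
  [2] (1, 13, 3, 4)
  [3] (1, 13, 3, 4)
  [4] (5, 7, 1, 13)

Linkage partition of the 4 weights (2 classes, p=29):

[[1, 4], [2, 3]]


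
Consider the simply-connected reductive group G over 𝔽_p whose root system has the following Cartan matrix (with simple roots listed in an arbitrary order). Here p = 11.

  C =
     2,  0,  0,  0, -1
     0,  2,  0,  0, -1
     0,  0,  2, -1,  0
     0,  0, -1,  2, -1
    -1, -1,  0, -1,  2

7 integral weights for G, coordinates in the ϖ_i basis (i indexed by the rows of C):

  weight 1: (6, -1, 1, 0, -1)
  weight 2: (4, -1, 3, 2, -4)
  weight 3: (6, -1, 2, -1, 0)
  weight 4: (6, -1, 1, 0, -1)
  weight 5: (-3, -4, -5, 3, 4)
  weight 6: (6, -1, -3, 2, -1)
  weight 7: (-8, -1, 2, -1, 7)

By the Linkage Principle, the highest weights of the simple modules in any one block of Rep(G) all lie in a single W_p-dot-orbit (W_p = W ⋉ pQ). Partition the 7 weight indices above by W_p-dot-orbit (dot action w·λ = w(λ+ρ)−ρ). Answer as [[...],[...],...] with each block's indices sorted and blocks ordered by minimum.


Type D_5, rank 5, |W|=1920; reorder rows/cols to standard.

Alcove-folded reps (p=11, 7 weights, presented ϖ-order):

  1: (7, 0, 2, 1, 0);  2: (2, 3, 4, 0, 0);  3: (7, 0, 2, 1, 0);  4: (7, 0, 2, 1, 0);  5: (2, 3, 4, 0, 0);  6: (7, 0, 2, 1, 0);  7: (7, 0, 2, 1, 0)

Partition of {1..7} into 2 W_11-dot-orbits:

[[1, 3, 4, 6, 7], [2, 5]]


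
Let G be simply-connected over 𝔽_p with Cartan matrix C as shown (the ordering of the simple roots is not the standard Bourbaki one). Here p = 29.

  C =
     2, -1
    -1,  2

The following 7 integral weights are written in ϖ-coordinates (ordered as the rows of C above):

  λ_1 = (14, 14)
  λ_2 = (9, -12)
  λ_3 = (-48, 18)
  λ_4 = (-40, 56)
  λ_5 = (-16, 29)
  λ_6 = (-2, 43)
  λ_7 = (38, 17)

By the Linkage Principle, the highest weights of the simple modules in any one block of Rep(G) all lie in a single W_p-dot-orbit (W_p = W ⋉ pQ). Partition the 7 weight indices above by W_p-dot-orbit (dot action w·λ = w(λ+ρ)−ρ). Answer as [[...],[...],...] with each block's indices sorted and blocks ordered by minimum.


C ↔ A_2 under row/col permutation; |W(A_2)| = 6.

λ_j+ρ reflected into Ā_29 (⟨·,θ^∨⟩≤29); 2-tuples as given:

  λ_1+ρ ↦ (14, 14);  λ_2+ρ ↦ (1, 10);  λ_3+ρ ↦ (1, 10);  λ_4+ρ ↦ (1, 10);  λ_5+ρ ↦ (14, 14);  λ_6+ρ ↦ (14, 14);  λ_7+ρ ↦ (1, 10)

Partition of {1..7} into 2 W_29-dot-orbits:

[[1, 5, 6], [2, 3, 4, 7]]


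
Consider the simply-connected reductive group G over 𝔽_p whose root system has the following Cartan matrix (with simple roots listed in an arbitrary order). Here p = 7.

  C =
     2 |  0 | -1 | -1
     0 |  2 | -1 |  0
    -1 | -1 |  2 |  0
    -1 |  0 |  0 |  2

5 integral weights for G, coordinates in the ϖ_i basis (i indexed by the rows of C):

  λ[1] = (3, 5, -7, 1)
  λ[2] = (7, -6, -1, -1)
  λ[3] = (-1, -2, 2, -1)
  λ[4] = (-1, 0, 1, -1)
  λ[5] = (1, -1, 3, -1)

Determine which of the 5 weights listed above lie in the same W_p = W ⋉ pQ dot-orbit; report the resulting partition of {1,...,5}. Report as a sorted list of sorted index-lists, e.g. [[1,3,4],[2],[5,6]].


Type A_4, rank 4, |W|=120; reorder rows/cols to standard.

λ_j+ρ reflected into Ā_7 (⟨·,θ^∨⟩≤7); 4-tuples as given:

  1: (2, 0, 4, 0)
  2: (2, 0, 4, 0)
  3: (0, 1, 2, 0)
  4: (0, 1, 2, 0)
  5: (2, 0, 4, 0)

2 distinct reps among the 5 weights ⇒ 2 W_7-linkage classes:

[[1, 2, 5], [3, 4]]


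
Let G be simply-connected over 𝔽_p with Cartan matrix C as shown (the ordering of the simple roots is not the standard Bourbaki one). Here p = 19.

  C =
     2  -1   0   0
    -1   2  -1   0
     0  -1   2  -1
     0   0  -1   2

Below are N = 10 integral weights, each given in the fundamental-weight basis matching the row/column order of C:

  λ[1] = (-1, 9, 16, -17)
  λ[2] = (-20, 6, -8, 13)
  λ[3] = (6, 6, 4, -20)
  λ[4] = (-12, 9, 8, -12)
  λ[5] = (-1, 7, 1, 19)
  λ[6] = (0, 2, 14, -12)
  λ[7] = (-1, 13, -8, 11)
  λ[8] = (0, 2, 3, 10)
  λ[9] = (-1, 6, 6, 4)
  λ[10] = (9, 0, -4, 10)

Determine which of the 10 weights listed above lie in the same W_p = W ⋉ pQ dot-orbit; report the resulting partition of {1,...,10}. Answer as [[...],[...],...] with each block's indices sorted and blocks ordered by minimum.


C ↔ A_4 under row/col permutation; |W(A_4)| = 120.

W_19-reps of the 10 weights in Ā_19 (same 4-coord order as C):

  1: (8, 2, 1, 8)
  2: (0, 7, 7, 5)
  3: (0, 7, 7, 5)
  4: (8, 2, 1, 8)
  5: (8, 2, 1, 8)
  6: (1, 3, 4, 11)
  7: (0, 7, 7, 5)
  8: (1, 3, 4, 11)
  9: (0, 7, 7, 5)
  10: (8, 2, 1, 8)

These 10 weights hit 3 W_19-dot-orbits; sizes (4, 4, 2):

[[1, 4, 5, 10], [2, 3, 7, 9], [6, 8]]


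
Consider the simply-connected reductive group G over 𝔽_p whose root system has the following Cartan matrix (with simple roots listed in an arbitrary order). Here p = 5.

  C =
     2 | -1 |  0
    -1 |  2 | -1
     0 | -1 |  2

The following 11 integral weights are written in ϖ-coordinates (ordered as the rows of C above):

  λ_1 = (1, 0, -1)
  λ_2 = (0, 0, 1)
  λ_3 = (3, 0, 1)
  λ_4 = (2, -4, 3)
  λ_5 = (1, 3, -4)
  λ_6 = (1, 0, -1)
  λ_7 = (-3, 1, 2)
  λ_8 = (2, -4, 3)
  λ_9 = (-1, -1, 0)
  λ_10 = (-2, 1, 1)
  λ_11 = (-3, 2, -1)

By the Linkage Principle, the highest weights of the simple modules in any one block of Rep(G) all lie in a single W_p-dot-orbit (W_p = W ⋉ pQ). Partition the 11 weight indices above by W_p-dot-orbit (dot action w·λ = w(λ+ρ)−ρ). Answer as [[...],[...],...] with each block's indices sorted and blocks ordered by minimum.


Type A_3, rank 3, |W|=24; reorder rows/cols to standard.

Folding the 11 weights λ_j+ρ into Ā_5 (reps in the given 3-coord order):

    [1] (2, 1, 0)
    [2] (1, 1, 2)
    [3] (2, 1, 0)
    [4] (0, 3, 1)
    [5] (1, 1, 2)
    [6] (2, 1, 0)
    [7] (2, 0, 3)
    [8] (0, 3, 1)
    [9] (0, 0, 1)
    [10] (1, 1, 2)
    [11] (2, 1, 0)

Partition of {1..11} into 5 W_5-dot-orbits:

[[1, 3, 6, 11], [2, 5, 10], [4, 8], [7], [9]]


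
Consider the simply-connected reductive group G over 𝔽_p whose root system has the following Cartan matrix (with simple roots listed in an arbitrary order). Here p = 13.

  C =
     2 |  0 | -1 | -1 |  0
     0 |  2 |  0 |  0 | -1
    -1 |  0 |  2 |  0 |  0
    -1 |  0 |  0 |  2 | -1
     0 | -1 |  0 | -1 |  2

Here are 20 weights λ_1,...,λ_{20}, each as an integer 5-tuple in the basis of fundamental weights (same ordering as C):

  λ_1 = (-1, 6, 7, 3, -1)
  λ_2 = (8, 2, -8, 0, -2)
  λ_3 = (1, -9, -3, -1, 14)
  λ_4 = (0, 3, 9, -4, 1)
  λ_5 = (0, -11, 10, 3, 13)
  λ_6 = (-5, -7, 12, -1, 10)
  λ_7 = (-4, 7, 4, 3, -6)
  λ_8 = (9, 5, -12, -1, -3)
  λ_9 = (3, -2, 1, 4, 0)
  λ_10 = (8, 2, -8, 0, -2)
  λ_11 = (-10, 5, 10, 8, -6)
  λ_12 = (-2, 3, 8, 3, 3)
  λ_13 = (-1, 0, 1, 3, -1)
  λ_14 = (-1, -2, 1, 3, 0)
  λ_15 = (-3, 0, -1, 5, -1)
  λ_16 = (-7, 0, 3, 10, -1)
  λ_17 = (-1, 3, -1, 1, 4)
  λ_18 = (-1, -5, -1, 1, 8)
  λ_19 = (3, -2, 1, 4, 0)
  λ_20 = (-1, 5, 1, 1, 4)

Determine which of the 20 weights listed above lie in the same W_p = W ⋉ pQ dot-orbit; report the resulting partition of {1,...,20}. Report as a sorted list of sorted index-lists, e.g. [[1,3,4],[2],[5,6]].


A_5 Cartan matrix, 5 simple roots permuted; ρ=(1,1,1,1,1).

Ā_13 reps of the 20 weights (A_5, coords as presented):

    1: (0, 1, 2, 4, 0)
    2: (2, 2, 7, 0, 1)
    3: (0, 4, 0, 2, 5)
    4: (2, 2, 7, 0, 1)
    5: (1, 3, 1, 3, 1)
    6: (0, 1, 2, 4, 0)
    7: (1, 3, 1, 3, 1)
    8: (2, 2, 7, 0, 1)
    9: (4, 1, 2, 5, 0)
    10: (2, 2, 7, 0, 1)
    11: (4, 1, 2, 5, 0)
    12: (1, 3, 1, 3, 1)
    13: (0, 1, 2, 4, 0)
    14: (0, 1, 2, 4, 0)
    15: (0, 1, 2, 4, 0)
    16: (4, 1, 2, 5, 0)
    17: (0, 4, 0, 2, 5)
    18: (0, 4, 0, 2, 5)
    19: (4, 1, 2, 5, 0)
    20: (0, 4, 0, 2, 5)

Partition of {1..20} into 5 W_13-dot-orbits:

[[1, 6, 13, 14, 15], [2, 4, 8, 10], [3, 17, 18, 20], [5, 7, 12], [9, 11, 16, 19]]


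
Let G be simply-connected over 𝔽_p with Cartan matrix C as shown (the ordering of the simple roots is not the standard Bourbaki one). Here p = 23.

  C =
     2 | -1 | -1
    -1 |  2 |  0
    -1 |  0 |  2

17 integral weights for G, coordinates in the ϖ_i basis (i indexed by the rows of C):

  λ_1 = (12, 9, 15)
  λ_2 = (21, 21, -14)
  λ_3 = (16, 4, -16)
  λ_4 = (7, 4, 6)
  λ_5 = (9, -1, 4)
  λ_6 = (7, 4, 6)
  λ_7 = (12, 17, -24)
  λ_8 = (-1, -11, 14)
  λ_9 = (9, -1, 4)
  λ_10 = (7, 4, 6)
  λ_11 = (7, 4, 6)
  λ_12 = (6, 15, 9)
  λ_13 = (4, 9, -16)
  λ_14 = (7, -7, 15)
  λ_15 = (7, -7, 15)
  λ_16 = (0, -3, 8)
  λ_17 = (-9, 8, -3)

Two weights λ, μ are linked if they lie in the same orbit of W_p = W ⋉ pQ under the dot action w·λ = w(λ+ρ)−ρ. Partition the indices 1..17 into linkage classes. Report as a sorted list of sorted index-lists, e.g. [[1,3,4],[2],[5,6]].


A_3 Cartan matrix, 3 simple roots permuted; ρ=(1,1,1).

Each λ_j+ρ reduced to Ā_23; 3-tuples below use C's row order:

  [1] (7, 6, 0);  [2] (1, 1, 8);  [3] (2, 5, 15);  [4] (8, 5, 7);  [5] (10, 0, 5);  [6] (8, 5, 7);  [7] (10, 0, 5);  [8] (10, 0, 5);  [9] (10, 0, 5);  [10] (8, 5, 7);  [11] (8, 5, 7);  [12] (7, 6, 0);  [13] (10, 0, 5);  [14] (2, 5, 15);  [15] (2, 5, 15);  [16] (1, 1, 8);  [17] (1, 1, 8)

These 17 weights hit 5 W_23-dot-orbits; sizes (2, 3, 3, 4, 5):

[[1, 12], [2, 16, 17], [3, 14, 15], [4, 6, 10, 11], [5, 7, 8, 9, 13]]


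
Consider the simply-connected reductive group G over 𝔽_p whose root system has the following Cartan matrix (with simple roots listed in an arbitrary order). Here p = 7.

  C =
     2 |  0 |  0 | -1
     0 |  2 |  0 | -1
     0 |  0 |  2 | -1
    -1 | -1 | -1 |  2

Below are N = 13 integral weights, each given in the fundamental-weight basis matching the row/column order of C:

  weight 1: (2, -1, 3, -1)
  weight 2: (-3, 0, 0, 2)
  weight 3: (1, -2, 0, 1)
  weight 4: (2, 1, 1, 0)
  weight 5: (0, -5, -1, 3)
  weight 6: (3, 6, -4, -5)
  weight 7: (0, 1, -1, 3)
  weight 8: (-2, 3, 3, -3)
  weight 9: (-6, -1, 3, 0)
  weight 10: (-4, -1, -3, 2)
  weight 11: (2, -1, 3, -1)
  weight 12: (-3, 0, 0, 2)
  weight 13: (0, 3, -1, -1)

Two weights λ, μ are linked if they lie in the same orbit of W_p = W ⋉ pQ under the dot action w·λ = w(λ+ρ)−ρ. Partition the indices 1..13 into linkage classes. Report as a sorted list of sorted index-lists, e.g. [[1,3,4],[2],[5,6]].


D_4 Cartan matrix, 4 simple roots permuted; ρ=(1,1,1,1).

Ā_7 reps of the 13 weights (D_4, coords as presented):

  1: (3, 0, 4, 0)
  2: (2, 1, 1, 1)
  3: (2, 1, 1, 1)
  4: (2, 1, 1, 1)
  5: (1, 4, 0, 0)
  6: (3, 0, 4, 0)
  7: (1, 2, 0, 0)
  8: (2, 1, 1, 1)
  9: (1, 4, 0, 0)
  10: (1, 2, 0, 0)
  11: (3, 0, 4, 0)
  12: (2, 1, 1, 1)
  13: (1, 4, 0, 0)

These 13 weights hit 4 W_7-dot-orbits; sizes (3, 5, 3, 2):

[[1, 6, 11], [2, 3, 4, 8, 12], [5, 9, 13], [7, 10]]


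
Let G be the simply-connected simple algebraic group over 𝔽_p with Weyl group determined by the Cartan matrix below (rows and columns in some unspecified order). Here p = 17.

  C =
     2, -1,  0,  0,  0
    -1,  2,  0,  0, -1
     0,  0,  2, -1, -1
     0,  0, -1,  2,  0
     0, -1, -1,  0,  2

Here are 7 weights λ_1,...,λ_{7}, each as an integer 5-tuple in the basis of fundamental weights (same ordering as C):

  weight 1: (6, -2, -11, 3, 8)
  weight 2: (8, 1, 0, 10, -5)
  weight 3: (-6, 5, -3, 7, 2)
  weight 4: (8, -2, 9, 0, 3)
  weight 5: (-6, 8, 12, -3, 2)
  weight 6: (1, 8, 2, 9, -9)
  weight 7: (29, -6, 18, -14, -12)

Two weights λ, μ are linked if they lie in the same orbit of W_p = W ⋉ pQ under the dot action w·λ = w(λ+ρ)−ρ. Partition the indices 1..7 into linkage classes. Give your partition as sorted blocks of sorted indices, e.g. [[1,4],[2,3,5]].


Type A_5, rank 5, |W|=720; reorder rows/cols to standard.

W_17-reps of the 7 weights in Ā_17 (same 5-coord order as C):

  [1] (5, 1, 2, 6, 1)
  [2] (5, 1, 2, 6, 1)
  [3] (5, 1, 2, 6, 1)
  [4] (2, 1, 5, 5, 3)
  [5] (2, 1, 5, 5, 3)
  [6] (2, 1, 5, 5, 3)
  [7] (2, 1, 5, 5, 3)

2 distinct reps among the 7 weights ⇒ 2 W_17-linkage classes:

[[1, 2, 3], [4, 5, 6, 7]]


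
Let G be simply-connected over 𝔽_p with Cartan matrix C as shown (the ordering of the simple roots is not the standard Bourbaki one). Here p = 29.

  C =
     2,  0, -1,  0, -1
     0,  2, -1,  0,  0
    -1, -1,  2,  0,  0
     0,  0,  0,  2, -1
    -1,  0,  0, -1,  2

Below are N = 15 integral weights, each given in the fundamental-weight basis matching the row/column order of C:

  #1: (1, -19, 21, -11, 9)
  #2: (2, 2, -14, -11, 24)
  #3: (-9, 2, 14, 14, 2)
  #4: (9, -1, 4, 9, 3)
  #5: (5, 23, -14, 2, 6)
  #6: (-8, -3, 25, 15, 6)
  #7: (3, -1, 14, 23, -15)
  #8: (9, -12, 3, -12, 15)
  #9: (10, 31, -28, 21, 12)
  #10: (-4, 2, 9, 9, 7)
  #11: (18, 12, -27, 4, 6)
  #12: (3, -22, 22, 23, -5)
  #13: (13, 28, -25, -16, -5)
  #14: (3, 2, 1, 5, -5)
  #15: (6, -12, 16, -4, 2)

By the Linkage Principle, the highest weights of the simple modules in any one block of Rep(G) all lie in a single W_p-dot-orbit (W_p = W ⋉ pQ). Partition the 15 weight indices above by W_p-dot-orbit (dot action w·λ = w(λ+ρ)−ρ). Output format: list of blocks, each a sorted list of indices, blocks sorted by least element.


Root system A_5: the 5×5 matrix C matches after relabeling.

W_29-reps of the 15 weights in Ā_29 (same 5-coord order as C):

  1: (2, 13, 4, 5, 0) · 2: (3, 3, 7, 10, 5) · 3: (3, 3, 7, 10, 5) · 4: (10, 0, 5, 10, 4) · 5: (7, 11, 6, 3, 0) · 6: (7, 11, 6, 3, 0) · 7: (10, 0, 5, 10, 4) · 8: (3, 3, 7, 10, 5) · 9: (7, 11, 6, 3, 0) · 10: (3, 3, 7, 10, 5) · 11: (7, 11, 6, 3, 0) · 12: (0, 3, 2, 2, 4) · 13: (10, 0, 5, 10, 4) · 14: (0, 3, 2, 2, 4) · 15: (7, 11, 6, 3, 0)

Grouping the 15 weights by Ā_29-representative: 5 linkage classes.

[[1], [2, 3, 8, 10], [4, 7, 13], [5, 6, 9, 11, 15], [12, 14]]


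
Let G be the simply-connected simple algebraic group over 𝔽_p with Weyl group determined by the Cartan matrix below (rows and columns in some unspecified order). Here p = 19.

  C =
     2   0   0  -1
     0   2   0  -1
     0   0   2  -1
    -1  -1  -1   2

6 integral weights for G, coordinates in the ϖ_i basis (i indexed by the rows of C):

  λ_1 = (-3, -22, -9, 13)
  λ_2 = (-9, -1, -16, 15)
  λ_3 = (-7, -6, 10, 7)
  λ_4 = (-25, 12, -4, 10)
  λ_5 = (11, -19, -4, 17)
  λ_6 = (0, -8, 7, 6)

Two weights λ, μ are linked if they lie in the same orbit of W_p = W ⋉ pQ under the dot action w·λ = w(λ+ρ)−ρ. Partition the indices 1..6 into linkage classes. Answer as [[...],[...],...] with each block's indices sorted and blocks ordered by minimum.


Root system D_4: the 4×4 matrix C matches after relabeling.

Alcove-folded reps (p=19, 6 weights, presented ϖ-order):

  [1] (8, 3, 2, 2);  [2] (1, 7, 8, 0);  [3] (3, 2, 8, 3);  [4] (3, 2, 8, 3);  [5] (1, 7, 8, 0);  [6] (1, 7, 8, 0)

Linkage partition of the 6 weights (3 classes, p=19):

[[1], [2, 5, 6], [3, 4]]


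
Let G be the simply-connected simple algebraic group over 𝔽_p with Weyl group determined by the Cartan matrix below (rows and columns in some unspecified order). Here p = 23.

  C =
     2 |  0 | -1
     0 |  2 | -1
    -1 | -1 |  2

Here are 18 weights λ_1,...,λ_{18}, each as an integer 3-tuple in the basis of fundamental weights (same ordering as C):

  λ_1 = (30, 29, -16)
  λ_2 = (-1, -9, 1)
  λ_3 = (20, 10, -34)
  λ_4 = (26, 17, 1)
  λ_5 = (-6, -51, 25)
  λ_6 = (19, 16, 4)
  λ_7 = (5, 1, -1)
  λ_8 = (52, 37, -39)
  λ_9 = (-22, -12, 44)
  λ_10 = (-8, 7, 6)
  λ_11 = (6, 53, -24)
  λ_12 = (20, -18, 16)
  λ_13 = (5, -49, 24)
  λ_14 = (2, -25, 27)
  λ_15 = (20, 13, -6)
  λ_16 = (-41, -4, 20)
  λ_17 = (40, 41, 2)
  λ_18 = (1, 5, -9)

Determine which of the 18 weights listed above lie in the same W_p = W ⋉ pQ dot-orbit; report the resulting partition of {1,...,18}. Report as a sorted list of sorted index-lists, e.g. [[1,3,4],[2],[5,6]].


Type A_3, rank 3, |W|=24; reorder rows/cols to standard.

Alcove-folded reps (p=23, 18 weights, presented ϖ-order):

  [1] (7, 8, 0);  [2] (6, 2, 0);  [3] (1, 11, 1);  [4] (1, 2, 3);  [5] (1, 2, 3);  [6] (1, 2, 3);  [7] (6, 2, 0);  [8] (7, 8, 0);  [9] (1, 11, 1);  [10] (7, 8, 0);  [11] (7, 8, 0);  [12] (6, 2, 0);  [13] (6, 2, 0);  [14] (4, 15, 1);  [15] (9, 2, 5);  [16] (1, 2, 3);  [17] (1, 2, 3);  [18] (6, 2, 0)

Linkage partition of the 18 weights (6 classes, p=23):

[[1, 8, 10, 11], [2, 7, 12, 13, 18], [3, 9], [4, 5, 6, 16, 17], [14], [15]]


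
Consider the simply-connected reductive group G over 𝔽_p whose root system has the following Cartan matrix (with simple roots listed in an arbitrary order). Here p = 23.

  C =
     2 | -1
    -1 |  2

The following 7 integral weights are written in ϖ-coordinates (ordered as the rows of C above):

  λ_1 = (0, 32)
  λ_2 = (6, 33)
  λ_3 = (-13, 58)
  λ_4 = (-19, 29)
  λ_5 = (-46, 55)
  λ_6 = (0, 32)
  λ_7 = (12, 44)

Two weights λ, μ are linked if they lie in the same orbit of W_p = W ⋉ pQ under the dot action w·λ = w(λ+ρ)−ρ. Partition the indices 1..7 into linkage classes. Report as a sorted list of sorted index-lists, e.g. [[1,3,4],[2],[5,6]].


A_2 Cartan matrix, 2 simple roots permuted; ρ=(1,1).

Alcove-folded reps (p=23, 7 weights, presented ϖ-order):

  1: (10, 12);  2: (11, 5);  3: (10, 12);  4: (11, 5);  5: (10, 12);  6: (10, 12);  7: (10, 12)

The 7 indices split into 2 linkage classes (same alcove rep ⇔ same W_23-dot-orbit):

[[1, 3, 5, 6, 7], [2, 4]]


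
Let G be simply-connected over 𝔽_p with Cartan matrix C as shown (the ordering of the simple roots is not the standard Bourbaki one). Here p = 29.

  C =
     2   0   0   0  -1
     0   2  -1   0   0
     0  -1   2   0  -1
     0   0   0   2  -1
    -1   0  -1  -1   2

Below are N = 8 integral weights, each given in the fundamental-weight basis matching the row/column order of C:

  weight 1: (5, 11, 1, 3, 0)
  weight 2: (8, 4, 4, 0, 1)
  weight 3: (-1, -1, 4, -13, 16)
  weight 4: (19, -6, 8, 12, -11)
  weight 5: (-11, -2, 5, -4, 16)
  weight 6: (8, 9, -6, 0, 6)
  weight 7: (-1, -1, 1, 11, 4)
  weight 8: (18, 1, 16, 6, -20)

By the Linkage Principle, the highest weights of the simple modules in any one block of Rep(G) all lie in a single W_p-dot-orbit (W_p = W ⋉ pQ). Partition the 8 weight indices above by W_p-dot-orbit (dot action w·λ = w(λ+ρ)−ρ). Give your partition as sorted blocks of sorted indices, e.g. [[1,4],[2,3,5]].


Type D_5, rank 5, |W|=1920; reorder rows/cols to standard.

Folding the 8 weights λ_j+ρ into Ā_29 (reps in the given 5-coord order):

  [1] (6, 12, 2, 4, 1)
  [2] (9, 5, 5, 1, 2)
  [3] (0, 0, 2, 12, 5)
  [4] (10, 1, 2, 3, 4)
  [5] (10, 1, 2, 3, 4)
  [6] (9, 5, 5, 1, 2)
  [7] (0, 0, 2, 12, 5)
  [8] (0, 0, 2, 12, 5)

Linkage partition of the 8 weights (4 classes, p=29):

[[1], [2, 6], [3, 7, 8], [4, 5]]


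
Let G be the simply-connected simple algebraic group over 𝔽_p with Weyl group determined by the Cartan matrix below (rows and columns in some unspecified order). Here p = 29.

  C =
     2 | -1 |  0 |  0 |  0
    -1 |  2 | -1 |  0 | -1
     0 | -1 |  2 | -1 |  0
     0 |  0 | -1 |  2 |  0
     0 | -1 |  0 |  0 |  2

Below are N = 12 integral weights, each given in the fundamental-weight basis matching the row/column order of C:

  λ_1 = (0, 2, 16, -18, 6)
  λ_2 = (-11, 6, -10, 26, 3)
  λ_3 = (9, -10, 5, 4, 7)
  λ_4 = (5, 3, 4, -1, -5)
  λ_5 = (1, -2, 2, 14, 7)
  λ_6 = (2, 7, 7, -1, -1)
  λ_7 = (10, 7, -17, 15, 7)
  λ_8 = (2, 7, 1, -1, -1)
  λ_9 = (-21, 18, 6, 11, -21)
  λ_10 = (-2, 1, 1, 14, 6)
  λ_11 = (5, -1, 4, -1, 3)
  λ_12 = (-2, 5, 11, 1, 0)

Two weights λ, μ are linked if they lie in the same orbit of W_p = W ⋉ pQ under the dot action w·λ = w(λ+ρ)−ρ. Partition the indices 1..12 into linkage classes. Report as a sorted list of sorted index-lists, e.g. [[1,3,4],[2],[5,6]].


Type D_5, rank 5, |W|=1920; reorder rows/cols to standard.

Folding the 12 weights λ_j+ρ into Ā_29 (reps in the given 5-coord order):

  λ_1 → (1, 1, 2, 15, 7)
  λ_2 → (1, 1, 2, 15, 7)
  λ_3 → (1, 5, 3, 2, 1)
  λ_4 → (6, 0, 5, 0, 4)
  λ_5 → (1, 1, 2, 15, 7)
  λ_6 → (3, 8, 2, 0, 0)
  λ_7 → (3, 8, 2, 0, 0)
  λ_8 → (3, 8, 2, 0, 0)
  λ_9 → (1, 5, 3, 2, 1)
  λ_10 → (1, 1, 2, 15, 7)
  λ_11 → (6, 0, 5, 0, 4)
  λ_12 → (1, 5, 3, 2, 1)

These 12 weights hit 4 W_29-dot-orbits; sizes (4, 3, 2, 3):

[[1, 2, 5, 10], [3, 9, 12], [4, 11], [6, 7, 8]]


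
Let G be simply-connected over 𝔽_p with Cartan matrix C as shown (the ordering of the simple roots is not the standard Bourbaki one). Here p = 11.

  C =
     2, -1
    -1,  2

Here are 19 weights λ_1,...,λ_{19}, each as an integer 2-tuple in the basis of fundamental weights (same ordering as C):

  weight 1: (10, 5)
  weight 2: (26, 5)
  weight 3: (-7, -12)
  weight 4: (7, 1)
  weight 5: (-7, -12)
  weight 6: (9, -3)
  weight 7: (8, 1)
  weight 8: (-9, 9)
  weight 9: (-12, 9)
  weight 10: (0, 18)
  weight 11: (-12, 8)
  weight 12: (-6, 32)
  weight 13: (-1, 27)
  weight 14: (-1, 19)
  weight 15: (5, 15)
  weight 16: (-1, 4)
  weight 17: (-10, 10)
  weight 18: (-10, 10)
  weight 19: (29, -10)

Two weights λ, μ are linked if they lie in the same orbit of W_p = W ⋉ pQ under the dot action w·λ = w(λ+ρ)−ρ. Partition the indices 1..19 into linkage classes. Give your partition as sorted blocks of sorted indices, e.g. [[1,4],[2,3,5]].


Type A_2, rank 2, |W|=6; reorder rows/cols to standard.

λ_j+ρ reflected into Ā_11 (⟨·,θ^∨⟩≤11); 2-tuples as given:

    λ_1 → (5, 0)
    λ_2 → (6, 0)
    λ_3 → (5, 0)
    λ_4 → (8, 2)
    λ_5 → (5, 0)
    λ_6 → (8, 2)
    λ_7 → (9, 2)
    λ_8 → (8, 2)
    λ_9 → (10, 1)
    λ_10 → (8, 2)
    λ_11 → (9, 2)
    λ_12 → (0, 5)
    λ_13 → (5, 0)
    λ_14 → (9, 2)
    λ_15 → (5, 0)
    λ_16 → (0, 5)
    λ_17 → (9, 2)
    λ_18 → (9, 2)
    λ_19 → (8, 2)

Grouping the 19 weights by Ā_11-representative: 6 linkage classes.

[[1, 3, 5, 13, 15], [2], [4, 6, 8, 10, 19], [7, 11, 14, 17, 18], [9], [12, 16]]


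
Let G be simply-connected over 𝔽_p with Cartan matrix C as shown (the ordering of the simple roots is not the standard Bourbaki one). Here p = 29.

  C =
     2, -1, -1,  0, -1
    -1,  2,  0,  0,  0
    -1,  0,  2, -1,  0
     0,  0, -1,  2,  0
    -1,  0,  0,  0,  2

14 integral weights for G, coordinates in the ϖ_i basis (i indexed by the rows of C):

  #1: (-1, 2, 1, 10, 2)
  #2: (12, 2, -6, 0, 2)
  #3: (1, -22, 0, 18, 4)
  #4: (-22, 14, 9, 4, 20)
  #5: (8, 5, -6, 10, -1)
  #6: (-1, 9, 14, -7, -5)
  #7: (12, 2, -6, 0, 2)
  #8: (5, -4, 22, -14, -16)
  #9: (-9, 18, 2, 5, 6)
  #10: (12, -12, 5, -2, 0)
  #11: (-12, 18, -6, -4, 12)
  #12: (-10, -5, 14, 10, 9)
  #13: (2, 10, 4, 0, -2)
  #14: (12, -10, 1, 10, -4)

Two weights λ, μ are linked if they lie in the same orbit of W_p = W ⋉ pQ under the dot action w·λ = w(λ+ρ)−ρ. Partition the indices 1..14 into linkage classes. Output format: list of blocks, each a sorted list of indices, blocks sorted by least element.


D_5 Cartan matrix, 5 simple roots permuted; ρ=(1,1,1,1,1).

W_29-reps of the 14 weights in Ā_29 (same 5-coord order as C):

    λ_1+ρ ↦ (0, 3, 2, 11, 3)
    λ_2+ρ ↦ (8, 3, 1, 4, 3)
    λ_3+ρ ↦ (2, 11, 5, 1, 1)
    λ_4+ρ ↦ (4, 6, 4, 6, 0)
    λ_5+ρ ↦ (4, 6, 4, 6, 0)
    λ_6+ρ ↦ (4, 6, 4, 6, 0)
    λ_7+ρ ↦ (8, 3, 1, 4, 3)
    λ_8+ρ ↦ (1, 9, 2, 11, 3)
    λ_9+ρ ↦ (2, 11, 5, 1, 1)
    λ_10+ρ ↦ (2, 11, 5, 1, 1)
    λ_11+ρ ↦ (0, 3, 2, 11, 3)
    λ_12+ρ ↦ (1, 9, 2, 11, 3)
    λ_13+ρ ↦ (2, 11, 5, 1, 1)
    λ_14+ρ ↦ (1, 9, 2, 11, 3)

The 14 indices split into 5 linkage classes (same alcove rep ⇔ same W_29-dot-orbit):

[[1, 11], [2, 7], [3, 9, 10, 13], [4, 5, 6], [8, 12, 14]]


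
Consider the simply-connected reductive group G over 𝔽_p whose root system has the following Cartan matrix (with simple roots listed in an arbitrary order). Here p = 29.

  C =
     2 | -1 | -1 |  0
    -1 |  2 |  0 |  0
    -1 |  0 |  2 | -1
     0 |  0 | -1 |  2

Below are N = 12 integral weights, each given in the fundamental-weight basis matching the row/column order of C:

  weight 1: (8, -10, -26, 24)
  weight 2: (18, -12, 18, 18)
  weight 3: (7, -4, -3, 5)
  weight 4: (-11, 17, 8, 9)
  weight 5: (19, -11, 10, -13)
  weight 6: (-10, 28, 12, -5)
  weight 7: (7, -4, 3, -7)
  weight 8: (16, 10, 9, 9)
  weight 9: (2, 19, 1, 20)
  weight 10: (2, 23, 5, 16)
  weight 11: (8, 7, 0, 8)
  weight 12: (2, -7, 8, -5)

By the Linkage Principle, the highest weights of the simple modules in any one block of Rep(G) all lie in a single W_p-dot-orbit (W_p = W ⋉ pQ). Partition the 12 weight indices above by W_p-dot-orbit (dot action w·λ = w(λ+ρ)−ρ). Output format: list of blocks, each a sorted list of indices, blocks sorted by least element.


A_4 Cartan matrix, 4 simple roots permuted; ρ=(1,1,1,1).

Ā_29 reps of the 12 weights (A_4, coords as presented):

  1: (9, 16, 0, 0);  2: (9, 8, 1, 9);  3: (3, 3, 2, 4);  4: (9, 8, 1, 9);  5: (9, 8, 1, 9);  6: (9, 16, 0, 0);  7: (3, 3, 2, 4);  8: (9, 8, 1, 9);  9: (3, 3, 2, 4);  10: (3, 3, 2, 4);  11: (9, 8, 1, 9);  12: (3, 3, 2, 4)

3 distinct reps among the 12 weights ⇒ 3 W_29-linkage classes:

[[1, 6], [2, 4, 5, 8, 11], [3, 7, 9, 10, 12]]


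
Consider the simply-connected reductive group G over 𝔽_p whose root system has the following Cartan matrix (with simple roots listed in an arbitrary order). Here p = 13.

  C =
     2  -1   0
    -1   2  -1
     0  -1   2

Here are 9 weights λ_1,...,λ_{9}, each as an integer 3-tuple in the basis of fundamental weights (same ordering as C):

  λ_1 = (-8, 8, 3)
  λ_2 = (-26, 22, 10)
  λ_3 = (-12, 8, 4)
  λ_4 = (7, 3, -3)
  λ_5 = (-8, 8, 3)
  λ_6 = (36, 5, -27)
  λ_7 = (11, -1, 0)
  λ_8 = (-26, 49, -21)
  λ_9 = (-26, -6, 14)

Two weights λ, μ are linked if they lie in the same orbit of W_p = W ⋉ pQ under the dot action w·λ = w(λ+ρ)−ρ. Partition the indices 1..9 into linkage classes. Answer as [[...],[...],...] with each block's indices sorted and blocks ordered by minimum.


Dynkin diagram of C (from the 4 off-diagonal −1 entries): A_3.

λ_j+ρ reflected into Ā_13 (⟨·,θ^∨⟩≤13); 3-tuples as given:

  1: (7, 2, 4);  2: (8, 2, 2);  3: (8, 2, 2);  4: (8, 2, 2);  5: (7, 2, 4);  6: (7, 2, 4);  7: (12, 0, 1);  8: (1, 1, 4);  9: (8, 2, 2)

Grouping the 9 weights by Ā_13-representative: 4 linkage classes.

[[1, 5, 6], [2, 3, 4, 9], [7], [8]]


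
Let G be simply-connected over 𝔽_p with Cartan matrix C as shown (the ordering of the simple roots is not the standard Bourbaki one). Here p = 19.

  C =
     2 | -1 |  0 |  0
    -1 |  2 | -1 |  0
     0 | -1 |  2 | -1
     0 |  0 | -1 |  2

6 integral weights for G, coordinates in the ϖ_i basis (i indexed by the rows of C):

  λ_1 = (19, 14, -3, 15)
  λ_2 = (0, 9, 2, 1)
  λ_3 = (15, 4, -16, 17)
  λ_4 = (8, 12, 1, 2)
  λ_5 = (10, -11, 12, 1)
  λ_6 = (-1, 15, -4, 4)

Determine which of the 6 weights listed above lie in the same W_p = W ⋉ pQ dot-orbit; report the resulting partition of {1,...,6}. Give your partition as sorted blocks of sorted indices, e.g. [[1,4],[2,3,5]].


Type A_4, rank 4, |W|=120; reorder rows/cols to standard.

Ā_19 reps of the 6 weights (A_4, coords as presented):

    λ_1+ρ ↦ (1, 10, 3, 2)
    λ_2+ρ ↦ (1, 10, 3, 2)
    λ_3+ρ ↦ (1, 10, 3, 2)
    λ_4+ρ ↦ (1, 10, 3, 2)
    λ_5+ρ ↦ (1, 10, 3, 2)
    λ_6+ρ ↦ (0, 13, 3, 2)

The 6 indices split into 2 linkage classes (same alcove rep ⇔ same W_19-dot-orbit):

[[1, 2, 3, 4, 5], [6]]


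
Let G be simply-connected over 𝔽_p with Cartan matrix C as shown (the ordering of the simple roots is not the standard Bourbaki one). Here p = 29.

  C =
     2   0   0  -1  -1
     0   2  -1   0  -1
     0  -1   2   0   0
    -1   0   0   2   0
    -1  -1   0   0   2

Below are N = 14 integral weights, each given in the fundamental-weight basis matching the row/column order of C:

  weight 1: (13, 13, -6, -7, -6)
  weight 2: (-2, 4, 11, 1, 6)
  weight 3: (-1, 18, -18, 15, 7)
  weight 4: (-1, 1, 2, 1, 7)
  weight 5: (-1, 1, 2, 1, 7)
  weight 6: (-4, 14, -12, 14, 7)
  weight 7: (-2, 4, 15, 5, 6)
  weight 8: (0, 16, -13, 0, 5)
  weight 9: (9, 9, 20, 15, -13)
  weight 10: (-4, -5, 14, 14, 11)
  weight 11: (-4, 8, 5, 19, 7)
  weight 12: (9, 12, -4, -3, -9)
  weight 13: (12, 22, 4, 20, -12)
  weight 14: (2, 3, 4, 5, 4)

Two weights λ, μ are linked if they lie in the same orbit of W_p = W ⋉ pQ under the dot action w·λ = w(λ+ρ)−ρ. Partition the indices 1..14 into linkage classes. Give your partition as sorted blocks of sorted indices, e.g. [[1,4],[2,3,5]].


Type A_5, rank 5, |W|=720; reorder rows/cols to standard.

λ_j+ρ reflected into Ā_29 (⟨·,θ^∨⟩≤29); 5-tuples as given:

  λ_1+ρ ↦ (3, 4, 5, 6, 5)
  λ_2+ρ ↦ (1, 5, 12, 1, 6)
  λ_3+ρ ↦ (0, 2, 3, 2, 8)
  λ_4+ρ ↦ (0, 2, 3, 2, 8)
  λ_5+ρ ↦ (0, 2, 3, 2, 8)
  λ_6+ρ ↦ (3, 4, 5, 6, 5)
  λ_7+ρ ↦ (1, 5, 12, 1, 6)
  λ_8+ρ ↦ (1, 5, 12, 1, 6)
  λ_9+ρ ↦ (0, 2, 3, 2, 8)
  λ_10+ρ ↦ (3, 4, 5, 6, 5)
  λ_11+ρ ↦ (3, 4, 5, 6, 5)
  λ_12+ρ ↦ (0, 2, 3, 2, 8)
  λ_13+ρ ↦ (1, 5, 12, 1, 6)
  λ_14+ρ ↦ (3, 4, 5, 6, 5)

These 14 weights hit 3 W_29-dot-orbits; sizes (5, 4, 5):

[[1, 6, 10, 11, 14], [2, 7, 8, 13], [3, 4, 5, 9, 12]]


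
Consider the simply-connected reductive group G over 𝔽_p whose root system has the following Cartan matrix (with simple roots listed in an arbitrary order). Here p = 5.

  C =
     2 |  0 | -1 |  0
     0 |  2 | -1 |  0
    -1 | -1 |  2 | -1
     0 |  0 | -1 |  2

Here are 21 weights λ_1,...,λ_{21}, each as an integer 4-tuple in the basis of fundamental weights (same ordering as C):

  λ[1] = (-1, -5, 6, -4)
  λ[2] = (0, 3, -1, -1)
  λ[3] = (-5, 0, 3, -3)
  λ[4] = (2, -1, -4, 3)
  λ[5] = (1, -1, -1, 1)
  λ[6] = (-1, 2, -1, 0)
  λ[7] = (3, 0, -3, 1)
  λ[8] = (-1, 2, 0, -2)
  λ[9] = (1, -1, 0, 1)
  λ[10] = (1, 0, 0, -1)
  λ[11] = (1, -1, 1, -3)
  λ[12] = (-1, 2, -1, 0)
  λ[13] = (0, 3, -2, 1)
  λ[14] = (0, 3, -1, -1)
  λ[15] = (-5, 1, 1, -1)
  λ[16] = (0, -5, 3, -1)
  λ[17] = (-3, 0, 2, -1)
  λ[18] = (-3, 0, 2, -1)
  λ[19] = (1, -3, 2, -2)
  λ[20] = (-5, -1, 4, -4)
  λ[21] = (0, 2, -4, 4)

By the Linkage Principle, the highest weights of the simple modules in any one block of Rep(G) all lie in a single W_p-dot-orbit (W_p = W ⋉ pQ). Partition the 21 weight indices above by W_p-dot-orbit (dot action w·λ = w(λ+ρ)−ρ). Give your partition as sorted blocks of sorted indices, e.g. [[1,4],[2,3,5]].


C ↔ D_4 under row/col permutation; |W(D_4)| = 192.

Ā_5 reps of the 21 weights (D_4, coords as presented):

  [1] (2, 2, 0, 1);  [2] (1, 4, 0, 0);  [3] (2, 1, 1, 0);  [4] (0, 3, 0, 1);  [5] (2, 0, 0, 2);  [6] (0, 3, 0, 1);  [7] (2, 1, 1, 0);  [8] (0, 3, 0, 1);  [9] (2, 0, 0, 2);  [10] (2, 1, 1, 0);  [11] (2, 0, 0, 2);  [12] (0, 3, 0, 1);  [13] (0, 3, 0, 1);  [14] (1, 4, 0, 0);  [15] (2, 0, 0, 2);  [16] (1, 4, 0, 0);  [17] (2, 1, 1, 0);  [18] (2, 1, 1, 0);  [19] (2, 2, 0, 1);  [20] (2, 2, 0, 1);  [21] (2, 0, 0, 2)

5 distinct reps among the 21 weights ⇒ 5 W_5-linkage classes:

[[1, 19, 20], [2, 14, 16], [3, 7, 10, 17, 18], [4, 6, 8, 12, 13], [5, 9, 11, 15, 21]]


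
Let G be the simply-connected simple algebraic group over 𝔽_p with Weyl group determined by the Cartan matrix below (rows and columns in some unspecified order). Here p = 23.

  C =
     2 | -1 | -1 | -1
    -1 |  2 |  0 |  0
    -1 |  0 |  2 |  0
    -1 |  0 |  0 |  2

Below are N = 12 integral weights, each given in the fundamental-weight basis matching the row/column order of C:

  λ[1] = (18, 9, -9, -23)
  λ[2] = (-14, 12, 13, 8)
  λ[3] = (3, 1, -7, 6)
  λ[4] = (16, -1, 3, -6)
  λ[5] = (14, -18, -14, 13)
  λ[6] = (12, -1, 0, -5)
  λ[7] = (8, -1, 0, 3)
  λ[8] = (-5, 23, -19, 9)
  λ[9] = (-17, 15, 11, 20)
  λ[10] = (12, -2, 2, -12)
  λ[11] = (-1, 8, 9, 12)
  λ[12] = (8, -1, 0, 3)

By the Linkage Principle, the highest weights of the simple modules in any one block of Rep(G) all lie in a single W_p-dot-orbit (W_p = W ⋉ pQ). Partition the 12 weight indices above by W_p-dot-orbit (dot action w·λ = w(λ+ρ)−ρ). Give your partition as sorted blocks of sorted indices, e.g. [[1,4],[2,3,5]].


Root system D_4: the 4×4 matrix C matches after relabeling.

Folding the 12 weights λ_j+ρ into Ā_23 (reps in the given 4-coord order):

  λ_1 → (1, 1, 3, 11)
  λ_2 → (9, 0, 1, 4)
  λ_3 → (2, 0, 4, 5)
  λ_4 → (2, 0, 4, 5)
  λ_5 → (6, 2, 2, 1)
  λ_6 → (9, 0, 1, 4)
  λ_7 → (9, 0, 1, 4)
  λ_8 → (1, 1, 3, 11)
  λ_9 → (2, 0, 4, 5)
  λ_10 → (1, 1, 3, 11)
  λ_11 → (9, 0, 1, 4)
  λ_12 → (9, 0, 1, 4)

The 12 indices split into 4 linkage classes (same alcove rep ⇔ same W_23-dot-orbit):

[[1, 8, 10], [2, 6, 7, 11, 12], [3, 4, 9], [5]]


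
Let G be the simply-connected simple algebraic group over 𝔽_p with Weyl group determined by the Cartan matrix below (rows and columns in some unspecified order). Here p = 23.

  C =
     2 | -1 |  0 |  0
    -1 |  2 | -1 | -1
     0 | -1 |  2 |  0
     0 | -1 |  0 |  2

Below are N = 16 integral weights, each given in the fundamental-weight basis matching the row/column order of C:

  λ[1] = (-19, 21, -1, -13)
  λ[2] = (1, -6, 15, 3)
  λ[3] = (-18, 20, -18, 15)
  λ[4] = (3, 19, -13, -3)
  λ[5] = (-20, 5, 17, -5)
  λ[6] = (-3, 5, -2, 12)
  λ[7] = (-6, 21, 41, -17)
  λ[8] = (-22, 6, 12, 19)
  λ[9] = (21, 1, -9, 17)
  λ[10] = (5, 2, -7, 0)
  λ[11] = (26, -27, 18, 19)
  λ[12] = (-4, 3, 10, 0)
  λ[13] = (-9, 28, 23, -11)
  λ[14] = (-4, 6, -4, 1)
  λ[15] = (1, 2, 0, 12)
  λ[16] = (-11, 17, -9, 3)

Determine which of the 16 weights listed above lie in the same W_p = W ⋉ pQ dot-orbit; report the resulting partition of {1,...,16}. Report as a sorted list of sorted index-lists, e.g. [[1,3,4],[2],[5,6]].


Type D_4, rank 4, |W|=192; reorder rows/cols to standard.

λ_j+ρ reflected into Ā_23 (⟨·,θ^∨⟩≤23); 4-tuples as given:

    [1] (10, 0, 8, 4)
    [2] (3, 1, 11, 1)
    [3] (3, 1, 3, 2)
    [4] (3, 1, 11, 1)
    [5] (2, 3, 1, 13)
    [6] (2, 3, 1, 13)
    [7] (2, 3, 1, 13)
    [8] (3, 1, 3, 2)
    [9] (3, 1, 11, 1)
    [10] (3, 1, 3, 2)
    [11] (3, 1, 3, 2)
    [12] (3, 1, 11, 1)
    [13] (3, 1, 11, 1)
    [14] (3, 1, 3, 2)
    [15] (2, 3, 1, 13)
    [16] (10, 0, 8, 4)

Partition of {1..16} into 4 W_23-dot-orbits:

[[1, 16], [2, 4, 9, 12, 13], [3, 8, 10, 11, 14], [5, 6, 7, 15]]


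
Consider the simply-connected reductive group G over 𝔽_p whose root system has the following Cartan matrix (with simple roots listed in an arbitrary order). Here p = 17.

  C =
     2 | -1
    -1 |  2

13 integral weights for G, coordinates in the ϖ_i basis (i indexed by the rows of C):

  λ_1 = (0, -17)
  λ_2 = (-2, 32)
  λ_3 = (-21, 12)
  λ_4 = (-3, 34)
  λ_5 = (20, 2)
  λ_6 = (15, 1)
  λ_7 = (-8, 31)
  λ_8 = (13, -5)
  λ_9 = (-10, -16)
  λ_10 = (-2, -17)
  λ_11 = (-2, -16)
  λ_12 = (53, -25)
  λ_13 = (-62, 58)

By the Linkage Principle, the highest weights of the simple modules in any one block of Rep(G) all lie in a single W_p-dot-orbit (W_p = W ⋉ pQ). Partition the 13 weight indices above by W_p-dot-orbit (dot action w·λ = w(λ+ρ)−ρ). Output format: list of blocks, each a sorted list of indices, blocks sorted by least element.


Dynkin diagram of C (from the 2 off-diagonal −1 entries): A_2.

Folding the 13 weights λ_j+ρ into Ā_17 (reps in the given 2-coord order):

  λ_1 → (15, 1) · λ_2 → (15, 1) · λ_3 → (10, 4) · λ_4 → (15, 1) · λ_5 → (10, 4) · λ_6 → (15, 1) · λ_7 → (8, 2) · λ_8 → (10, 4) · λ_9 → (8, 2) · λ_10 → (16, 1) · λ_11 → (15, 1) · λ_12 → (10, 4) · λ_13 → (8, 2)

Grouping the 13 weights by Ā_17-representative: 4 linkage classes.

[[1, 2, 4, 6, 11], [3, 5, 8, 12], [7, 9, 13], [10]]
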